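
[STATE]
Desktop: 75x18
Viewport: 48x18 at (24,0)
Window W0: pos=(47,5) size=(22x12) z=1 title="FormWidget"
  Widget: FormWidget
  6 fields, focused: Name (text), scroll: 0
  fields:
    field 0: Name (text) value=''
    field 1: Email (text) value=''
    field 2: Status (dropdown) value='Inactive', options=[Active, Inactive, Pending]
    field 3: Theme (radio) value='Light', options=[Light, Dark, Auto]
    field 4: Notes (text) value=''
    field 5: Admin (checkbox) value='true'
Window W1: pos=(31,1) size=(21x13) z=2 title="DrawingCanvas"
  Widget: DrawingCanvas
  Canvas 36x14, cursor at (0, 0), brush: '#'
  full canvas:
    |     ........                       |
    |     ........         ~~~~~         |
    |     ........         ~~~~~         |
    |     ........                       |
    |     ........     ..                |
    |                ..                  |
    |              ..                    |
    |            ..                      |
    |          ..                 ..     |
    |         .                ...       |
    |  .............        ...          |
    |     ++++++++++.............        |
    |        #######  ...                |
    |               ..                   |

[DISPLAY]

                                                
       ┏━━━━━━━━━━━━━━━━━━━┓                    
       ┃ DrawingCanvas     ┃                    
       ┠───────────────────┨                    
       ┃+    ........      ┃                    
       ┃     ........      ┃━━━━━━━━━━━━━━━━┓   
       ┃     ........      ┃mWidget         ┃   
       ┃     ........      ┃────────────────┨   
       ┃     ........     .┃me:       [    ]┃   
       ┃                .. ┃ail:      [    ]┃   
       ┃              ..   ┃atus:     [Ina▼]┃   
       ┃            ..     ┃eme:      (●) Li┃   
       ┃          ..       ┃tes:      [    ]┃   
       ┗━━━━━━━━━━━━━━━━━━━┛min:      [x]   ┃   
                       ┃                    ┃   
                       ┃                    ┃   
                       ┗━━━━━━━━━━━━━━━━━━━━┛   
                                                


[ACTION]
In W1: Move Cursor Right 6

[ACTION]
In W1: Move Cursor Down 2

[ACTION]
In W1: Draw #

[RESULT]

                                                
       ┏━━━━━━━━━━━━━━━━━━━┓                    
       ┃ DrawingCanvas     ┃                    
       ┠───────────────────┨                    
       ┃     ........      ┃                    
       ┃     ........      ┃━━━━━━━━━━━━━━━━┓   
       ┃     .#......      ┃mWidget         ┃   
       ┃     ........      ┃────────────────┨   
       ┃     ........     .┃me:       [    ]┃   
       ┃                .. ┃ail:      [    ]┃   
       ┃              ..   ┃atus:     [Ina▼]┃   
       ┃            ..     ┃eme:      (●) Li┃   
       ┃          ..       ┃tes:      [    ]┃   
       ┗━━━━━━━━━━━━━━━━━━━┛min:      [x]   ┃   
                       ┃                    ┃   
                       ┃                    ┃   
                       ┗━━━━━━━━━━━━━━━━━━━━┛   
                                                


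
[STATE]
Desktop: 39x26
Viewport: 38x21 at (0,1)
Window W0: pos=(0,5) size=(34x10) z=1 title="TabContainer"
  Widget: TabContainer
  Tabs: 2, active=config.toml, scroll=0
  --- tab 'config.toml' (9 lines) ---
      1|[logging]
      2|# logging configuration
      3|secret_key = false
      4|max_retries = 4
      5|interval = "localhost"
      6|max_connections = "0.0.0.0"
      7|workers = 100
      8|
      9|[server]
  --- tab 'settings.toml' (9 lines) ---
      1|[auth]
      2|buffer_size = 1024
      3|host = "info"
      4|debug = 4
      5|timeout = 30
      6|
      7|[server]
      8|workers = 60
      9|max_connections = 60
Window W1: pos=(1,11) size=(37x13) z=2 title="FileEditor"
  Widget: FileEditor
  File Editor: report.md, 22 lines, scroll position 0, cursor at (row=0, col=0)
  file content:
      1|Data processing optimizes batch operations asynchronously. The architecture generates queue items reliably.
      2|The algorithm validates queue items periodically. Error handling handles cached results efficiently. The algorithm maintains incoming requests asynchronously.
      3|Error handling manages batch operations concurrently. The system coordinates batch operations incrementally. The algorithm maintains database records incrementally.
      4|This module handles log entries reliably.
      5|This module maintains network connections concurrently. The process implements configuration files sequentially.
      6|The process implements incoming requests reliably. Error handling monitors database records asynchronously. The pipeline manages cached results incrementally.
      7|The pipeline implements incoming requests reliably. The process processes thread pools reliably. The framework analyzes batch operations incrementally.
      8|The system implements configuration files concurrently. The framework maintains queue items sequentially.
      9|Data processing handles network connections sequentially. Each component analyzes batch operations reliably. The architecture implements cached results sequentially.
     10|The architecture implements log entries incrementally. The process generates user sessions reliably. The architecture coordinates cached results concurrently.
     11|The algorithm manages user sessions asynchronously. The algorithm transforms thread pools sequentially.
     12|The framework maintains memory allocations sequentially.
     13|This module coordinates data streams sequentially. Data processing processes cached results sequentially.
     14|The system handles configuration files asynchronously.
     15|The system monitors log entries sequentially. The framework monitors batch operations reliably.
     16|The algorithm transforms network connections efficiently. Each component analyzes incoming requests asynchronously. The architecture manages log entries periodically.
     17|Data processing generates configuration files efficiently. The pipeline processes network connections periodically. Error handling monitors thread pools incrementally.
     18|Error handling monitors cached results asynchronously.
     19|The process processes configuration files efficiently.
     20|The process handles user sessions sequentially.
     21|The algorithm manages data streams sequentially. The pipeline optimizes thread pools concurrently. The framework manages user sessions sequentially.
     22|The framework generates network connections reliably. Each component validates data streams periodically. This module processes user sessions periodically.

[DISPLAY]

                                      
                                      
                                      
                                      
┏━━━━━━━━━━━━━━━━━━━━━━━━━━━━━━━━┓    
┃ TabContainer                   ┃    
┠────────────────────────────────┨    
┃[config.toml]│ settings.toml    ┃    
┃────────────────────────────────┃    
┃[logging]                       ┃    
┃┏━━━━━━━━━━━━━━━━━━━━━━━━━━━━━━━━━━━┓
┃┃ FileEditor                        ┃
┃┠───────────────────────────────────┨
┗┃█ata processing optimizes batch op▲┃
 ┃The algorithm validates queue item█┃
 ┃Error handling manages batch opera░┃
 ┃This module handles log entries re░┃
 ┃This module maintains network conn░┃
 ┃The process implements incoming re░┃
 ┃The pipeline implements incoming r░┃
 ┃The system implements configuratio░┃


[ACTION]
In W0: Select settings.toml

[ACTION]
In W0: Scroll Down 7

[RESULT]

                                      
                                      
                                      
                                      
┏━━━━━━━━━━━━━━━━━━━━━━━━━━━━━━━━┓    
┃ TabContainer                   ┃    
┠────────────────────────────────┨    
┃ config.toml │[settings.toml]   ┃    
┃────────────────────────────────┃    
┃workers = 60                    ┃    
┃┏━━━━━━━━━━━━━━━━━━━━━━━━━━━━━━━━━━━┓
┃┃ FileEditor                        ┃
┃┠───────────────────────────────────┨
┗┃█ata processing optimizes batch op▲┃
 ┃The algorithm validates queue item█┃
 ┃Error handling manages batch opera░┃
 ┃This module handles log entries re░┃
 ┃This module maintains network conn░┃
 ┃The process implements incoming re░┃
 ┃The pipeline implements incoming r░┃
 ┃The system implements configuratio░┃


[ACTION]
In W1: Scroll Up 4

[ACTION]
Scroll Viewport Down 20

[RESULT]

┏━━━━━━━━━━━━━━━━━━━━━━━━━━━━━━━━┓    
┃ TabContainer                   ┃    
┠────────────────────────────────┨    
┃ config.toml │[settings.toml]   ┃    
┃────────────────────────────────┃    
┃workers = 60                    ┃    
┃┏━━━━━━━━━━━━━━━━━━━━━━━━━━━━━━━━━━━┓
┃┃ FileEditor                        ┃
┃┠───────────────────────────────────┨
┗┃█ata processing optimizes batch op▲┃
 ┃The algorithm validates queue item█┃
 ┃Error handling manages batch opera░┃
 ┃This module handles log entries re░┃
 ┃This module maintains network conn░┃
 ┃The process implements incoming re░┃
 ┃The pipeline implements incoming r░┃
 ┃The system implements configuratio░┃
 ┃Data processing handles network co▼┃
 ┗━━━━━━━━━━━━━━━━━━━━━━━━━━━━━━━━━━━┛
                                      
                                      


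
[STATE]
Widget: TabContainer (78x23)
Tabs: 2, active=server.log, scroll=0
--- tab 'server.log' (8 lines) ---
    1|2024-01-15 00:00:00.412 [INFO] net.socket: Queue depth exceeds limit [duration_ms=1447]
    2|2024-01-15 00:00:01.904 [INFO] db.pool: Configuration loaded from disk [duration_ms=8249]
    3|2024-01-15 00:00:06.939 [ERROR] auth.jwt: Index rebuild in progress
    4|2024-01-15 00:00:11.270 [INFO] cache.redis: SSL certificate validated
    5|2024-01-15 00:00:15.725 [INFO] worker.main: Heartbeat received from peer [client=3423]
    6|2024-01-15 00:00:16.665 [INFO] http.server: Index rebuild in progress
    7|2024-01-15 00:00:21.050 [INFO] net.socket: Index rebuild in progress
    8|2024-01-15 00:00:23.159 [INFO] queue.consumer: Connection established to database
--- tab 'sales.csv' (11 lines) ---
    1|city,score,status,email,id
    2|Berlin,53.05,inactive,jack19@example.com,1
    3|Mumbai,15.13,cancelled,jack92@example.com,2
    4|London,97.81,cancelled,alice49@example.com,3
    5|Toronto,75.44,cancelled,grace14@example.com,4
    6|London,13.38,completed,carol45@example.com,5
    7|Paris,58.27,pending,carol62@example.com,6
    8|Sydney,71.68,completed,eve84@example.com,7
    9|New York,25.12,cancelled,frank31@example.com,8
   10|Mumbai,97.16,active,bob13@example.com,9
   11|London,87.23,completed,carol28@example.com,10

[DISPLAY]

[server.log]│ sales.csv                                                       
──────────────────────────────────────────────────────────────────────────────
2024-01-15 00:00:00.412 [INFO] net.socket: Queue depth exceeds limit [duration
2024-01-15 00:00:01.904 [INFO] db.pool: Configuration loaded from disk [durati
2024-01-15 00:00:06.939 [ERROR] auth.jwt: Index rebuild in progress           
2024-01-15 00:00:11.270 [INFO] cache.redis: SSL certificate validated         
2024-01-15 00:00:15.725 [INFO] worker.main: Heartbeat received from peer [clie
2024-01-15 00:00:16.665 [INFO] http.server: Index rebuild in progress         
2024-01-15 00:00:21.050 [INFO] net.socket: Index rebuild in progress          
2024-01-15 00:00:23.159 [INFO] queue.consumer: Connection established to datab
                                                                              
                                                                              
                                                                              
                                                                              
                                                                              
                                                                              
                                                                              
                                                                              
                                                                              
                                                                              
                                                                              
                                                                              
                                                                              


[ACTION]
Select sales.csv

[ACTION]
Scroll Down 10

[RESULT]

 server.log │[sales.csv]                                                      
──────────────────────────────────────────────────────────────────────────────
London,87.23,completed,carol28@example.com,10                                 
                                                                              
                                                                              
                                                                              
                                                                              
                                                                              
                                                                              
                                                                              
                                                                              
                                                                              
                                                                              
                                                                              
                                                                              
                                                                              
                                                                              
                                                                              
                                                                              
                                                                              
                                                                              
                                                                              
                                                                              


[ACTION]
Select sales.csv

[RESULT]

 server.log │[sales.csv]                                                      
──────────────────────────────────────────────────────────────────────────────
city,score,status,email,id                                                    
Berlin,53.05,inactive,jack19@example.com,1                                    
Mumbai,15.13,cancelled,jack92@example.com,2                                   
London,97.81,cancelled,alice49@example.com,3                                  
Toronto,75.44,cancelled,grace14@example.com,4                                 
London,13.38,completed,carol45@example.com,5                                  
Paris,58.27,pending,carol62@example.com,6                                     
Sydney,71.68,completed,eve84@example.com,7                                    
New York,25.12,cancelled,frank31@example.com,8                                
Mumbai,97.16,active,bob13@example.com,9                                       
London,87.23,completed,carol28@example.com,10                                 
                                                                              
                                                                              
                                                                              
                                                                              
                                                                              
                                                                              
                                                                              
                                                                              
                                                                              
                                                                              


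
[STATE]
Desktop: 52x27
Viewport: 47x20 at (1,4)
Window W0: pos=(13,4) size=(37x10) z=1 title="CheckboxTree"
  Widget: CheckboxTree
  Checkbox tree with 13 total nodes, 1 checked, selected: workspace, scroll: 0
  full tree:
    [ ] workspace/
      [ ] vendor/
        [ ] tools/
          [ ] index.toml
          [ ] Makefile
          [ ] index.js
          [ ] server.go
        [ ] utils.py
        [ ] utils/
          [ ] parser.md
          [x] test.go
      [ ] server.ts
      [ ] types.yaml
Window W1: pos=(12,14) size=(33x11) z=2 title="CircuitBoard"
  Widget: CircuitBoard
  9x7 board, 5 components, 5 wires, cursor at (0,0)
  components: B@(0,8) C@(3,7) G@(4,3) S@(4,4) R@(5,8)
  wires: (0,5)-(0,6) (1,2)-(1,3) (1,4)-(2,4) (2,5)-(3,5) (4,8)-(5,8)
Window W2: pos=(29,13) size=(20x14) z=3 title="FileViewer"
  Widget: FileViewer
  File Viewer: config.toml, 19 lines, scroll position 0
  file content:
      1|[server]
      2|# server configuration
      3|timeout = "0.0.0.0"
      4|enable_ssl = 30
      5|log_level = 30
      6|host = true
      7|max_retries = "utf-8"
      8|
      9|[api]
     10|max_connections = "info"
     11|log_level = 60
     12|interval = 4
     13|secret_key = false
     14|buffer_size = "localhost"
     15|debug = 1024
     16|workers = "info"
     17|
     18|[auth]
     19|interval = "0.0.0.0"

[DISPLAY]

            ┏━━━━━━━━━━━━━━━━━━━━━━━━━━━━━━━━━━
            ┃ CheckboxTree                     
            ┠──────────────────────────────────
            ┃>[-] workspace/                   
            ┃   [-] vendor/                    
            ┃     [ ] tools/                   
            ┃       [ ] index.toml             
            ┃       [ ] Makefile               
            ┃       [ ] index.js               
            ┗━━━━━━━━━━━━━━━┏━━━━━━━━━━━━━━━━━━
           ┏━━━━━━━━━━━━━━━━┃ FileViewer       
           ┃ CircuitBoard   ┠──────────────────
           ┠────────────────┃[server]         ▲
           ┃   0 1 2 3 4 5 6┃# server configur█
           ┃0  [.]          ┃timeout = "0.0.0.░
           ┃                ┃enable_ssl = 30  ░
           ┃1           · ─ ┃log_level = 30   ░
           ┃                ┃host = true      ░
           ┃2               ┃max_retries = "ut░
           ┃                ┃                 ░


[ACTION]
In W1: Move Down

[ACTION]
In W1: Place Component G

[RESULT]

            ┏━━━━━━━━━━━━━━━━━━━━━━━━━━━━━━━━━━
            ┃ CheckboxTree                     
            ┠──────────────────────────────────
            ┃>[-] workspace/                   
            ┃   [-] vendor/                    
            ┃     [ ] tools/                   
            ┃       [ ] index.toml             
            ┃       [ ] Makefile               
            ┃       [ ] index.js               
            ┗━━━━━━━━━━━━━━━┏━━━━━━━━━━━━━━━━━━
           ┏━━━━━━━━━━━━━━━━┃ FileViewer       
           ┃ CircuitBoard   ┠──────────────────
           ┠────────────────┃[server]         ▲
           ┃   0 1 2 3 4 5 6┃# server configur█
           ┃0               ┃timeout = "0.0.0.░
           ┃                ┃enable_ssl = 30  ░
           ┃1  [G]      · ─ ┃log_level = 30   ░
           ┃                ┃host = true      ░
           ┃2               ┃max_retries = "ut░
           ┃                ┃                 ░


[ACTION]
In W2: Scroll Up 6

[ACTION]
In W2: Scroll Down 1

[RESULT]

            ┏━━━━━━━━━━━━━━━━━━━━━━━━━━━━━━━━━━
            ┃ CheckboxTree                     
            ┠──────────────────────────────────
            ┃>[-] workspace/                   
            ┃   [-] vendor/                    
            ┃     [ ] tools/                   
            ┃       [ ] index.toml             
            ┃       [ ] Makefile               
            ┃       [ ] index.js               
            ┗━━━━━━━━━━━━━━━┏━━━━━━━━━━━━━━━━━━
           ┏━━━━━━━━━━━━━━━━┃ FileViewer       
           ┃ CircuitBoard   ┠──────────────────
           ┠────────────────┃# server configur▲
           ┃   0 1 2 3 4 5 6┃timeout = "0.0.0.█
           ┃0               ┃enable_ssl = 30  ░
           ┃                ┃log_level = 30   ░
           ┃1  [G]      · ─ ┃host = true      ░
           ┃                ┃max_retries = "ut░
           ┃2               ┃                 ░
           ┃                ┃[api]            ░


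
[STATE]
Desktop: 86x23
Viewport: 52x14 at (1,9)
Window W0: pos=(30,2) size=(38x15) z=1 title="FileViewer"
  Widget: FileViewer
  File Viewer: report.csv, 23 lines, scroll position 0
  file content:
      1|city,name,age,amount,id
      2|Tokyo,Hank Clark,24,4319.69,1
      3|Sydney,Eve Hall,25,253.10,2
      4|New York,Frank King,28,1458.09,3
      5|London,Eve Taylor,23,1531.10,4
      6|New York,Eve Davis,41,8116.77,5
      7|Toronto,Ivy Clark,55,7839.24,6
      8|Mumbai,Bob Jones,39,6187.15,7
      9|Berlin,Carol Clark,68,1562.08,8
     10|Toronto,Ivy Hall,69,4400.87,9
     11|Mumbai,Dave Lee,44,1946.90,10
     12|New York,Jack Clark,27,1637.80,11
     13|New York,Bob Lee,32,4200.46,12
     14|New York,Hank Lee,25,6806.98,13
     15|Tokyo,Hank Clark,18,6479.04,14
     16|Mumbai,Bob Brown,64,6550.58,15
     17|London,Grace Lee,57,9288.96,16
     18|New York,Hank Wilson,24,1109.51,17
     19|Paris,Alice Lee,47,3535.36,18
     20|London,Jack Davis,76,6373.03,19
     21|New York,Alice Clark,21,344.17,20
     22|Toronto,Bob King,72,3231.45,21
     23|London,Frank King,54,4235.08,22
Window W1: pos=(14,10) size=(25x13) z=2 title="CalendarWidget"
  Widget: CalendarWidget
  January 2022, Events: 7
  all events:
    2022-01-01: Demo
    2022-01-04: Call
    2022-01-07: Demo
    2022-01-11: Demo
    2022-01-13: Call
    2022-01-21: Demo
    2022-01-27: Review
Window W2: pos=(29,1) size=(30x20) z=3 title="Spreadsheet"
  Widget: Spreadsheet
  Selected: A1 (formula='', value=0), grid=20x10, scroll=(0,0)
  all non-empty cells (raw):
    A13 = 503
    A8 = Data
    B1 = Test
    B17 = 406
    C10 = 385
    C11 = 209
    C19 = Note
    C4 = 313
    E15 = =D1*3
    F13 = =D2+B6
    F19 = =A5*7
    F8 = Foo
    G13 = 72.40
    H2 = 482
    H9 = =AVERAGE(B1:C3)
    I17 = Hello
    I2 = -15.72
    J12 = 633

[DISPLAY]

                            ┃  3        0       0   
             ┏━━━━━━━━━━━━━━┃  4        0       0   
             ┃ CalendarWidge┃  5        0       0   
             ┠──────────────┃  6        0       0   
             ┃      January ┃  7        0       0   
             ┃Mo Tu We Th Fr┃  8 Data           0   
             ┃              ┃  9        0       0   
             ┃ 3  4*  5  6  ┃ 10        0       0   
             ┃10 11* 12 13* ┃ 11        0       0   
             ┃17 18 19 20 21┃ 12        0       0   
             ┃24 25 26 27* 2┃ 13      503       0   
             ┃31            ┗━━━━━━━━━━━━━━━━━━━━━━━
             ┃                       ┃              
             ┗━━━━━━━━━━━━━━━━━━━━━━━┛              


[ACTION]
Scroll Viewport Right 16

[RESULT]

            ┃  3        0       0       0┃,4     ░┃ 
━━━━━━━━━━━━┃  4        0       0     313┃7,5    ░┃ 
alendarWidge┃  5        0       0       0┃,6     ░┃ 
────────────┃  6        0       0       0┃7      ░┃ 
    January ┃  7        0       0       0┃8,8    ░┃ 
 Tu We Th Fr┃  8 Data           0       0┃9      ░┃ 
            ┃  9        0       0       0┃0      ▼┃ 
  4*  5  6  ┃ 10        0       0     385┃━━━━━━━━┛ 
 11* 12 13* ┃ 11        0       0     209┃          
 18 19 20 21┃ 12        0       0       0┃          
 25 26 27* 2┃ 13      503       0       0┃          
            ┗━━━━━━━━━━━━━━━━━━━━━━━━━━━━┛          
                     ┃                              
━━━━━━━━━━━━━━━━━━━━━┛                              


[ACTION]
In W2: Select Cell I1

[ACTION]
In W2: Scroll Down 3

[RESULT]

            ┃  6        0       0       0┃,4     ░┃ 
━━━━━━━━━━━━┃  7        0       0       0┃7,5    ░┃ 
alendarWidge┃  8 Data           0       0┃,6     ░┃ 
────────────┃  9        0       0       0┃7      ░┃ 
    January ┃ 10        0       0     385┃8,8    ░┃ 
 Tu We Th Fr┃ 11        0       0     209┃9      ░┃ 
            ┃ 12        0       0       0┃0      ▼┃ 
  4*  5  6  ┃ 13      503       0       0┃━━━━━━━━┛ 
 11* 12 13* ┃ 14        0       0       0┃          
 18 19 20 21┃ 15        0       0       0┃          
 25 26 27* 2┃ 16        0       0       0┃          
            ┗━━━━━━━━━━━━━━━━━━━━━━━━━━━━┛          
                     ┃                              
━━━━━━━━━━━━━━━━━━━━━┛                              


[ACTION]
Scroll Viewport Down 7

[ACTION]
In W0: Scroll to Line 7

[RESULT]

            ┃  6        0       0       0┃0      ░┃ 
━━━━━━━━━━━━┃  7        0       0       0┃80,11  █┃ 
alendarWidge┃  8 Data           0       0┃12     ░┃ 
────────────┃  9        0       0       0┃,13    ░┃ 
    January ┃ 10        0       0     385┃14     ░┃ 
 Tu We Th Fr┃ 11        0       0     209┃15     ░┃ 
            ┃ 12        0       0       0┃16     ▼┃ 
  4*  5  6  ┃ 13      503       0       0┃━━━━━━━━┛ 
 11* 12 13* ┃ 14        0       0       0┃          
 18 19 20 21┃ 15        0       0       0┃          
 25 26 27* 2┃ 16        0       0       0┃          
            ┗━━━━━━━━━━━━━━━━━━━━━━━━━━━━┛          
                     ┃                              
━━━━━━━━━━━━━━━━━━━━━┛                              


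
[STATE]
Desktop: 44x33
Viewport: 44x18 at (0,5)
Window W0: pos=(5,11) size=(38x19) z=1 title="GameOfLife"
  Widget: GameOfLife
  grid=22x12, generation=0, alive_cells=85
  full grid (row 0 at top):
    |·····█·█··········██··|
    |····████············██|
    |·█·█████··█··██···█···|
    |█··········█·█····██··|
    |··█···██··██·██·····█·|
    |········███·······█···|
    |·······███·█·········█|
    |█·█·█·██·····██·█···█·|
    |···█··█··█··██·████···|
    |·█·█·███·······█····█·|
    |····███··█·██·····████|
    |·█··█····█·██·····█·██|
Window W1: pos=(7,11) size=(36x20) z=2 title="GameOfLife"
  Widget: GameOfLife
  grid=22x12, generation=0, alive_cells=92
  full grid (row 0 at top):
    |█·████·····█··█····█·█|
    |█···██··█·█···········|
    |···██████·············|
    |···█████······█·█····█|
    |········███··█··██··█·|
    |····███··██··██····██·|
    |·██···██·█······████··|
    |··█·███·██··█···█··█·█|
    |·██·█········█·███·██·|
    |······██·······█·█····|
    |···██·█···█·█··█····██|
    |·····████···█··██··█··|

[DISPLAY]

                                            
                                            
                                            
                                            
                                            
                                            
     ┏━┏━━━━━━━━━━━━━━━━━━━━━━━━━━━━━━━━━━┓ 
     ┃ ┃ GameOfLife                       ┃ 
     ┠─┠──────────────────────────────────┨ 
     ┃G┃Gen: 0                            ┃ 
     ┃·┃█·████·····█··█····█·█            ┃ 
     ┃·┃█···██··█·█···········            ┃ 
     ┃·┃···██████·············            ┃ 
     ┃█┃···█████······█·█····█            ┃ 
     ┃·┃········███··█··██··█·            ┃ 
     ┃·┃····███··██··██····██·            ┃ 
     ┃·┃·██···██·█······████··            ┃ 
     ┃█┃··█·███·██··█···█··█·█            ┃ 


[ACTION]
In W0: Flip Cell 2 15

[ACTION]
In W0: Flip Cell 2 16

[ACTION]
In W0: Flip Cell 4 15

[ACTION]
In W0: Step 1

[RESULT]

                                            
                                            
                                            
                                            
                                            
                                            
     ┏━┏━━━━━━━━━━━━━━━━━━━━━━━━━━━━━━━━━━┓ 
     ┃ ┃ GameOfLife                       ┃ 
     ┠─┠──────────────────────────────────┨ 
     ┃G┃Gen: 0                            ┃ 
     ┃·┃█·████·····█··█····█·█            ┃ 
     ┃·┃█···██··█·█···········            ┃ 
     ┃·┃···██████·············            ┃ 
     ┃·┃···█████······█·█····█            ┃ 
     ┃·┃········███··█··██··█·            ┃ 
     ┃·┃····███··██··██····██·            ┃ 
     ┃·┃·██···██·█······████··            ┃ 
     ┃·┃··█·███·██··█···█··█·█            ┃ 


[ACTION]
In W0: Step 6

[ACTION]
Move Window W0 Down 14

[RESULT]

                                            
                                            
                                            
                                            
                                            
                                            
       ┏━━━━━━━━━━━━━━━━━━━━━━━━━━━━━━━━━━┓ 
       ┃ GameOfLife                       ┃ 
       ┠──────────────────────────────────┨ 
     ┏━┃Gen: 0                            ┃ 
     ┃ ┃█·████·····█··█····█·█            ┃ 
     ┠─┃█···██··█·█···········            ┃ 
     ┃G┃···██████·············            ┃ 
     ┃·┃···█████······█·█····█            ┃ 
     ┃·┃········███··█··██··█·            ┃ 
     ┃·┃····███··██··██····██·            ┃ 
     ┃·┃·██···██·█······████··            ┃ 
     ┃·┃··█·███·██··█···█··█·█            ┃ 


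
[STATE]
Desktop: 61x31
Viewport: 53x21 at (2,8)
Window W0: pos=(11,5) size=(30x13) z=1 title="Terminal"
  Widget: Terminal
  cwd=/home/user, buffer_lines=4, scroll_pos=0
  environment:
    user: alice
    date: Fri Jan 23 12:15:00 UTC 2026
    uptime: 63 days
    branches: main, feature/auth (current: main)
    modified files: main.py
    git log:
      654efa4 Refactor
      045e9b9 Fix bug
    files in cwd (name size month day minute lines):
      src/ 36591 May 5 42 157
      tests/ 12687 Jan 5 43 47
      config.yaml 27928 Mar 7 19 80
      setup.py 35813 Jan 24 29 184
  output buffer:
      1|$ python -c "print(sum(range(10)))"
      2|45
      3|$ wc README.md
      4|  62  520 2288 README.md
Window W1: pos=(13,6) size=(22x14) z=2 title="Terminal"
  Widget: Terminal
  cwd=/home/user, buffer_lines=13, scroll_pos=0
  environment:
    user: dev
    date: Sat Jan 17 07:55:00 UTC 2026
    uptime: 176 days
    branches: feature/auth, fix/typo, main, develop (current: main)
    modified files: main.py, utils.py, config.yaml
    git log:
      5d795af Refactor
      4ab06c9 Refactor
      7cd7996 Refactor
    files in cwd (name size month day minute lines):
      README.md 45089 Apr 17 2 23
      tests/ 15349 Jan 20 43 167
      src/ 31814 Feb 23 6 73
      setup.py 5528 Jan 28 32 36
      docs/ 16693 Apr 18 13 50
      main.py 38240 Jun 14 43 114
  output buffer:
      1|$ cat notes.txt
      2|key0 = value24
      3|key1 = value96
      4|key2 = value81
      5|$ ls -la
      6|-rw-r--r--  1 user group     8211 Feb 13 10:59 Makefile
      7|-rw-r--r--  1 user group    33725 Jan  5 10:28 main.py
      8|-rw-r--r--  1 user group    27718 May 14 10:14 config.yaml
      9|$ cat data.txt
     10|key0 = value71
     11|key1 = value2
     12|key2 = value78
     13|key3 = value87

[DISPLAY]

         ┃$┠────────────────────┨range┃              
         ┃4┃$ cat notes.txt     ┃     ┃              
         ┃$┃key0 = value24      ┃     ┃              
         ┃ ┃key1 = value96      ┃d    ┃              
         ┃$┃key2 = value81      ┃     ┃              
         ┃ ┃$ ls -la            ┃     ┃              
         ┃ ┃-rw-r--r--  1 user g┃     ┃              
         ┃ ┃-rw-r--r--  1 user g┃     ┃              
         ┃ ┃-rw-r--r--  1 user g┃     ┃              
         ┗━┃$ cat data.txt      ┃━━━━━┛              
           ┃key0 = value71      ┃                    
           ┗━━━━━━━━━━━━━━━━━━━━┛                    
                                                     
                                                     
                                                     
                                                     
                                                     
                                                     
                                                     
                                                     
                                                     


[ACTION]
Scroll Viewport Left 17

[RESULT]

           ┃$┠────────────────────┨range┃            
           ┃4┃$ cat notes.txt     ┃     ┃            
           ┃$┃key0 = value24      ┃     ┃            
           ┃ ┃key1 = value96      ┃d    ┃            
           ┃$┃key2 = value81      ┃     ┃            
           ┃ ┃$ ls -la            ┃     ┃            
           ┃ ┃-rw-r--r--  1 user g┃     ┃            
           ┃ ┃-rw-r--r--  1 user g┃     ┃            
           ┃ ┃-rw-r--r--  1 user g┃     ┃            
           ┗━┃$ cat data.txt      ┃━━━━━┛            
             ┃key0 = value71      ┃                  
             ┗━━━━━━━━━━━━━━━━━━━━┛                  
                                                     
                                                     
                                                     
                                                     
                                                     
                                                     
                                                     
                                                     
                                                     


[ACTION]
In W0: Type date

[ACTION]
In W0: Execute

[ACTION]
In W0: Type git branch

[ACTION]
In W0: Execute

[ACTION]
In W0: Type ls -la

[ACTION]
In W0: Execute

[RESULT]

           ┃$┠────────────────────┨     ┃            
           ┃*┃$ cat notes.txt     ┃     ┃            
           ┃ ┃key0 = value24      ┃     ┃            
           ┃$┃key1 = value96      ┃     ┃            
           ┃d┃key2 = value81      ┃up   ┃            
           ┃d┃$ ls -la            ┃up   ┃            
           ┃-┃-rw-r--r--  1 user g┃up   ┃            
           ┃-┃-rw-r--r--  1 user g┃up   ┃            
           ┃$┃-rw-r--r--  1 user g┃     ┃            
           ┗━┃$ cat data.txt      ┃━━━━━┛            
             ┃key0 = value71      ┃                  
             ┗━━━━━━━━━━━━━━━━━━━━┛                  
                                                     
                                                     
                                                     
                                                     
                                                     
                                                     
                                                     
                                                     
                                                     
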